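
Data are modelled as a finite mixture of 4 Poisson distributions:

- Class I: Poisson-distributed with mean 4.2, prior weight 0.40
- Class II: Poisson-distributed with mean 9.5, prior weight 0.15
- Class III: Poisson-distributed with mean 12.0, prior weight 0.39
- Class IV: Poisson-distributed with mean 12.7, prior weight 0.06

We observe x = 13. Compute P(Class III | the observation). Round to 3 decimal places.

By Bayes' theorem, P(k | x) = P(Z=k) f_k(x) / Σ_j P(Z=j) f_j(x).
Component likelihoods at x = 13:
  f_I = e^(−4.2)·4.2^13/13! = 0.000304736
  f_II = e^(−9.5)·9.5^13/13! = 0.0617062
  f_III = e^(−12.0)·12.0^13/13! = 0.10557
  f_IV = e^(−12.7)·12.7^13/13! = 0.109554
Multiply by the mixture weights:
  P(Z=I)·f_I = 0.40 × 0.000304736 = 0.000121894
  P(Z=II)·f_II = 0.15 × 0.0617062 = 0.00925593
  P(Z=III)·f_III = 0.39 × 0.10557 = 0.0411724
  P(Z=IV)·f_IV = 0.06 × 0.109554 = 0.00657324
Normaliser: 0.000121894 + 0.00925593 + 0.0411724 + 0.00657324 = 0.0571235
P(Class III | the observation) ≈ 0.721

0.721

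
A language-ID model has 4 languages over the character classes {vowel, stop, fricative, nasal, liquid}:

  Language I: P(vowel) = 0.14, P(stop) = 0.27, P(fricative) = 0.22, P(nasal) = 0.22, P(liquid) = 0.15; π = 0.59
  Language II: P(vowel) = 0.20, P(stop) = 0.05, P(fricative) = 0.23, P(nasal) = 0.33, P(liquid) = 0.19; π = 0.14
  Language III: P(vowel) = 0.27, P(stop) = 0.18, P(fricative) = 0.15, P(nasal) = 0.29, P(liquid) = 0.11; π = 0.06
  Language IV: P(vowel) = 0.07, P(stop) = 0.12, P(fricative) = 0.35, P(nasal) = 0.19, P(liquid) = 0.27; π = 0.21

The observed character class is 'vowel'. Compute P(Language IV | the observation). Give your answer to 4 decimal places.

0.1039

By Bayes' theorem, P(k | x) = π_k f_k(x) / Σ_j π_j f_j(x).
Evaluate each component's likelihood at the observed value:
  p_I = 0.14
  p_II = 0.2
  p_III = 0.27
  p_IV = 0.07
Multiply by the mixture weights:
  π_I·p_I = 0.59 × 0.14 = 0.0826
  π_II·p_II = 0.14 × 0.2 = 0.028
  π_III·p_III = 0.06 × 0.27 = 0.0162
  π_IV·p_IV = 0.21 × 0.07 = 0.0147
Sum: 0.0826 + 0.028 + 0.0162 + 0.0147 = 0.1415
Responsibility of Language IV: 0.0147 / 0.1415 ≈ 0.1039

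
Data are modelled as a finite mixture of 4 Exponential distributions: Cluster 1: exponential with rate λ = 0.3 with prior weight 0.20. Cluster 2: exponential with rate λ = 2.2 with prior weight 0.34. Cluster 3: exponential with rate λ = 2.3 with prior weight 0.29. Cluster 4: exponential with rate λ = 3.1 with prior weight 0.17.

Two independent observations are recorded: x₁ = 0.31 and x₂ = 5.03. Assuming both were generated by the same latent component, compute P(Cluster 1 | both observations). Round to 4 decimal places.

By Bayes' theorem, P(k | x) = π_k f_k(x) / Σ_j π_j f_j(x).
Since both observations come from the same component, the likelihood for component k is f_k(x₁)·f_k(x₂).
  L_1 = [0.273358] × [0.0663393] = 0.0181344
  L_2 = [1.11233] × [3.4397e-05] = 3.82608e-05
  L_3 = [1.12739] × [2.17458e-05] = 2.45161e-05
  L_4 = [1.18578] × [5.24092e-07] = 6.21459e-07
Unnormalised posteriors:
  π_1·L_1 = 0.20 × 0.0181344 = 0.00362688
  π_2·L_2 = 0.34 × 3.82608e-05 = 1.30087e-05
  π_3·L_3 = 0.29 × 2.45161e-05 = 7.10966e-06
  π_4·L_4 = 0.17 × 6.21459e-07 = 1.05648e-07
Denominator: 0.00362688 + 1.30087e-05 + 7.10966e-06 + 1.05648e-07 = 0.0036471
P(Cluster 1 | x) ≈ 0.9945

0.9945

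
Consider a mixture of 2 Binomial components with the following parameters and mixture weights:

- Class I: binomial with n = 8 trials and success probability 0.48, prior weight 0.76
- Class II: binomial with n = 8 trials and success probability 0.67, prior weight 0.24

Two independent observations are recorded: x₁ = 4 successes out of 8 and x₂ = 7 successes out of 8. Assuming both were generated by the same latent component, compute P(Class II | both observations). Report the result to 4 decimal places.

Posterior ∝ prior × likelihood, so P(k | x) ∝ π_k f_k(x); normalise over all components.
Since both observations come from the same component, the likelihood for component k is f_k(x₁)·f_k(x₂).
  p_I = [C(8,4)·0.48^4·0.52^4 = 70·0.0530842·0.0731162 = 0.271692] × [0.024422] = 0.00663527
  p_II = [C(8,4)·0.67^4·0.33^4 = 70·0.201511·0.0118592 = 0.167283] × [0.160003] = 0.0267658
Unnormalised posteriors:
  π_I·p_I = 0.76 × 0.00663527 = 0.0050428
  π_II·p_II = 0.24 × 0.0267658 = 0.0064238
Sum: 0.0050428 + 0.0064238 = 0.0114666
So the posterior for Class II is 0.0064238 / 0.0114666 ≈ 0.5602.

0.5602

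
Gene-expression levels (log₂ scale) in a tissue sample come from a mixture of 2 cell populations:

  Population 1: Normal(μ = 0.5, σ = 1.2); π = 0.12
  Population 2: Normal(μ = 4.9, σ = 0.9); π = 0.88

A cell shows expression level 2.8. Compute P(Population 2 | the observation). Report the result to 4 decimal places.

0.8013

The responsibility of component k is w_k f_k(x) divided by Σ_j w_j f_j(x).
Normal densities:
  p_1 = (1/(1.2·√(2π)))·exp(−(2.8−0.5)²/(2·1.2²)) = 0.332452·exp(-1.83681) = 0.0529681
  p_2 = (1/(0.9·√(2π)))·exp(−(2.8−4.9)²/(2·0.9²)) = 0.443269·exp(-2.72222) = 0.0291354
Multiply by the mixture weights:
  w_1·p_1 = 0.12 × 0.0529681 = 0.00635617
  w_2·p_2 = 0.88 × 0.0291354 = 0.0256392
Sum: 0.00635617 + 0.0256392 = 0.0319954
P(Population 2 | data) ≈ 0.8013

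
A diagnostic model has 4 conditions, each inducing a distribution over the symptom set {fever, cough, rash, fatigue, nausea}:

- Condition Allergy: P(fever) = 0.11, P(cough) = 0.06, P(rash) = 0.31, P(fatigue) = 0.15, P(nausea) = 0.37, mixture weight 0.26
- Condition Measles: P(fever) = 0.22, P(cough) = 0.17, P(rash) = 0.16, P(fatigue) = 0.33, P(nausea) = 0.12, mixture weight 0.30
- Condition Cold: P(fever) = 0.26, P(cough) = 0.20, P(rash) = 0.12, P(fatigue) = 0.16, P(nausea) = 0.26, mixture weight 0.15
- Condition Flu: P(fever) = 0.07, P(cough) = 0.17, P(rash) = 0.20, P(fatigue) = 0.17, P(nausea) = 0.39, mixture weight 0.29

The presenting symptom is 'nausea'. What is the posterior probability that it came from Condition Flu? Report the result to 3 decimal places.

0.398

By Bayes' theorem, P(k | x) = w_k f_k(x) / Σ_j w_j f_j(x).
Categorical probabilities:
  L_Allergy = P(nausea | comp) = 0.37
  L_Measles = P(nausea | comp) = 0.12
  L_Cold = P(nausea | comp) = 0.26
  L_Flu = P(nausea | comp) = 0.39
Prior × likelihood for each component:
  w_Allergy·L_Allergy = 0.26 × 0.37 = 0.0962
  w_Measles·L_Measles = 0.30 × 0.12 = 0.036
  w_Cold·L_Cold = 0.15 × 0.26 = 0.039
  w_Flu·L_Flu = 0.29 × 0.39 = 0.1131
Sum: 0.0962 + 0.036 + 0.039 + 0.1131 = 0.2843
P(Condition Flu | x) = 0.1131 / 0.2843 ≈ 0.398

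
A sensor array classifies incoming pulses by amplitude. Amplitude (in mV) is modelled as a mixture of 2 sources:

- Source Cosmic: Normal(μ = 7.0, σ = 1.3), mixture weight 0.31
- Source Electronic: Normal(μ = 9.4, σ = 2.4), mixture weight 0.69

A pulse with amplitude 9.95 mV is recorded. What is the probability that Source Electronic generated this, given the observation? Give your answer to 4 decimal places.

The responsibility of component k is π_k f_k(x) divided by Σ_j π_j f_j(x).
Normal densities:
  L_Cosmic = (1/(1.3·√(2π)))·exp(−(9.95−7.0)²/(2·1.3²)) = 0.306879·exp(-2.57470) = 0.0233769
  L_Electronic = (1/(2.4·√(2π)))·exp(−(9.95−9.4)²/(2·2.4²)) = 0.166226·exp(-0.02626) = 0.161918
Weight by the priors:
  π_Cosmic·L_Cosmic = 0.31 × 0.0233769 = 0.00724684
  π_Electronic·L_Electronic = 0.69 × 0.161918 = 0.111723
Sum: 0.00724684 + 0.111723 = 0.11897
P(Source Electronic | data) ≈ 0.9391

0.9391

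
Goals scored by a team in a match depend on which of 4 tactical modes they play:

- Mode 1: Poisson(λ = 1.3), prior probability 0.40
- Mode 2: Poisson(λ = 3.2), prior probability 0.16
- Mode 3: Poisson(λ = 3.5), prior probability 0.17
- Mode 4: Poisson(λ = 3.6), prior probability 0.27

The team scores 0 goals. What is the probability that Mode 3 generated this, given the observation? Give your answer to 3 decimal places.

By Bayes' theorem, P(k | x) = π_k f_k(x) / Σ_j π_j f_j(x).
Poisson probabilities:
  L_1 = 0.272532
  L_2 = 0.0407622
  L_3 = 0.0301974
  L_4 = 0.0273237
Prior × likelihood for each component:
  π_1·L_1 = 0.40 × 0.272532 = 0.109013
  π_2·L_2 = 0.16 × 0.0407622 = 0.00652195
  π_3·L_3 = 0.17 × 0.0301974 = 0.00513356
  π_4·L_4 = 0.27 × 0.0273237 = 0.00737741
Evidence: 0.109013 + 0.00652195 + 0.00513356 + 0.00737741 = 0.128046
So the posterior for Mode 3 is 0.00513356 / 0.128046 ≈ 0.040.

0.040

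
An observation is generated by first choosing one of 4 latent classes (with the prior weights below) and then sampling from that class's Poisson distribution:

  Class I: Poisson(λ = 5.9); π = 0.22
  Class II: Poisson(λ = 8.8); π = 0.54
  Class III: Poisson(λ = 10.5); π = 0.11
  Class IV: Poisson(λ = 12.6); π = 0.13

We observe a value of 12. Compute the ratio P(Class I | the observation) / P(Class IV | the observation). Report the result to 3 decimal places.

Only the two components matter; the odds are (π_i f_i(x)) / (π_j f_j(x)).
Component likelihoods at x = 12:
  L_I = e^(−5.9)·5.9^12/12! = 0.0101754
  L_II = e^(−8.8)·8.8^12/12! = 0.0678678
  L_III = e^(−10.5)·10.5^12/12! = 0.103239
  L_IV = e^(−12.6)·12.6^12/12! = 0.11272
0.00223858 / 0.0146535 ≈ 0.153

0.153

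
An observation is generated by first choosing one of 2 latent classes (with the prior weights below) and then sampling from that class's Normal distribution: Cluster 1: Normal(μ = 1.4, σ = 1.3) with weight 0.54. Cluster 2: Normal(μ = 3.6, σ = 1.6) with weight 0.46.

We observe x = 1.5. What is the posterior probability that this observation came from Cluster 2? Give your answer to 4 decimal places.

Posterior ∝ prior × likelihood, so P(k | x) ∝ w_k f_k(x); normalise over all components.
Normal densities:
  f_1 = 0.305972
  f_2 = 0.105371
Multiply by the mixture weights:
  w_1·f_1 = 0.54 × 0.305972 = 0.165225
  w_2·f_2 = 0.46 × 0.105371 = 0.0484705
Evidence: 0.165225 + 0.0484705 = 0.213695
So the posterior for Cluster 2 is 0.0484705 / 0.213695 ≈ 0.2268.

0.2268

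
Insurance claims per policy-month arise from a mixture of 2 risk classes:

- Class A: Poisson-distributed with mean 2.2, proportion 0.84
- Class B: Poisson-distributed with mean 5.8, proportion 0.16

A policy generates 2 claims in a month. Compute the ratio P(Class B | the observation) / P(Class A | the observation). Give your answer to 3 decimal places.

Since P(k|x) ∝ P(Z=k) f_k(x), the posterior odds are P(Z=i) f_i(x) / (P(Z=j) f_j(x)).
Poisson probabilities:
  L_A = e^(−2.2)·2.2^2/2! = 0.268144
  L_B = e^(−5.8)·5.8^2/2! = 0.0509235
Posterior odds = (P(Z=B)·L_B) / (P(Z=A)·L_A) = (0.16·0.0509235) / (0.84·0.268144) = 0.00814776 / 0.225241 ≈ 0.036

0.036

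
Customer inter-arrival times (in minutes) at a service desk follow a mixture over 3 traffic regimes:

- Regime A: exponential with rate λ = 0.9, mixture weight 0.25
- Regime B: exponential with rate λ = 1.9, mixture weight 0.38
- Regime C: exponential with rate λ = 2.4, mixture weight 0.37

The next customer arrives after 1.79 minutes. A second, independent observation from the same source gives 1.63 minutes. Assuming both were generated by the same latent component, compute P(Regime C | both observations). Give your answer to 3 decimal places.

The responsibility of component k is π_k f_k(x) divided by Σ_j π_j f_j(x).
Since both observations come from the same component, the likelihood for component k is f_k(x₁)·f_k(x₂).
  p_A = [0.9·e^(−0.9·1.79) = 0.9·e^(−1.6110) = 0.179719] × [0.207555] = 0.0373015
  p_B = [1.9·e^(−1.9·1.79) = 1.9·e^(−3.4010) = 0.0633458] × [0.0858507] = 0.00543828
  p_C = [2.4·e^(−2.4·1.79) = 2.4·e^(−4.2960) = 0.0326951] × [0.0480011] = 0.0015694
Unnormalised posteriors:
  π_A·p_A = 0.25 × 0.0373015 = 0.00932538
  π_B·p_B = 0.38 × 0.00543828 = 0.00206655
  π_C·p_C = 0.37 × 0.0015694 = 0.000580678
Evidence: 0.00932538 + 0.00206655 + 0.000580678 = 0.0119726
Responsibility of Regime C: 0.000580678 / 0.0119726 ≈ 0.049

0.049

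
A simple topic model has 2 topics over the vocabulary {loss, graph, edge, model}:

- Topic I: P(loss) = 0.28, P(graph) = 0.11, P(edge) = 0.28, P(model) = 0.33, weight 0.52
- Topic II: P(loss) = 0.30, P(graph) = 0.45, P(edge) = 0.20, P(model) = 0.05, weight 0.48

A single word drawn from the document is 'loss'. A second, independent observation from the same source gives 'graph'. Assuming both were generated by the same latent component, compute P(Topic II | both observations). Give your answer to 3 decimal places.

Apply Bayes' rule: the posterior for each component is proportional to its prior times its likelihood at x.
Since both observations come from the same component, the likelihood for component k is f_k(x₁)·f_k(x₂).
  L_I = [P(loss | comp) = 0.28] × [0.11] = 0.0308
  L_II = [P(loss | comp) = 0.30] × [0.45] = 0.135
Prior × likelihood for each component:
  w_I·L_I = 0.52 × 0.0308 = 0.016016
  w_II·L_II = 0.48 × 0.135 = 0.0648
Sum: 0.016016 + 0.0648 = 0.080816
P(Topic II | x₁,x₂) = 0.0648 / 0.080816 ≈ 0.802

0.802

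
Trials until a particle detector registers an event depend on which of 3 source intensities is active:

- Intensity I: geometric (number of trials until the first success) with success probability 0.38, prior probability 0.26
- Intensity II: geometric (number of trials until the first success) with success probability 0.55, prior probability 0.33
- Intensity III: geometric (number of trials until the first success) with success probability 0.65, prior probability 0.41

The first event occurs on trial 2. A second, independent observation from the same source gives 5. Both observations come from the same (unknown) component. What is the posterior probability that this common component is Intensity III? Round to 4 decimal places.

0.1469

Apply Bayes' rule: the posterior for each component is proportional to its prior times its likelihood at x.
Since both observations come from the same component, the likelihood for component k is f_k(x₁)·f_k(x₂).
  p_I = [0.38·(1−0.38)^1 = 0.38·0.62 = 0.2356] × [0.0561501] = 0.013229
  p_II = [0.55·(1−0.55)^1 = 0.55·0.45 = 0.2475] × [0.0225534] = 0.00558198
  p_III = [0.65·(1−0.65)^1 = 0.65·0.35 = 0.2275] × [0.00975406] = 0.00221905
Unnormalised posteriors:
  P(Z=I)·p_I = 0.26 × 0.013229 = 0.00343953
  P(Z=II)·p_II = 0.33 × 0.00558198 = 0.00184205
  P(Z=III)·p_III = 0.41 × 0.00221905 = 0.00090981
Sum: 0.00343953 + 0.00184205 + 0.00090981 = 0.00619139
P(Intensity III | x₁, x₂) = 0.00090981 / 0.00619139 ≈ 0.1469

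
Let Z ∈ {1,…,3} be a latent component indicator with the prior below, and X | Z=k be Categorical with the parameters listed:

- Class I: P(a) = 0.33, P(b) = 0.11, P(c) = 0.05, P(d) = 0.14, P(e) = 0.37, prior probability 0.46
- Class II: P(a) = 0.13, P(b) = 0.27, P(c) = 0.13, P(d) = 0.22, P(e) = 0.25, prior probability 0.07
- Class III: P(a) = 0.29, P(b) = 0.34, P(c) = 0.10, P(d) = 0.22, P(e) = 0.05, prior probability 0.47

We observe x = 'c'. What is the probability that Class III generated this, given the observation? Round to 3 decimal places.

0.594

Posterior ∝ prior × likelihood, so P(k | x) ∝ π_k f_k(x); normalise over all components.
Evaluate each component's likelihood at the observed value:
  L_I = P(c | comp) = 0.05
  L_II = P(c | comp) = 0.13
  L_III = P(c | comp) = 0.10
Weight by the priors:
  π_I·L_I = 0.46 × 0.05 = 0.023
  π_II·L_II = 0.07 × 0.13 = 0.0091
  π_III·L_III = 0.47 × 0.1 = 0.047
Marginal: 0.023 + 0.0091 + 0.047 = 0.0791
P(Class III | data) ≈ 0.594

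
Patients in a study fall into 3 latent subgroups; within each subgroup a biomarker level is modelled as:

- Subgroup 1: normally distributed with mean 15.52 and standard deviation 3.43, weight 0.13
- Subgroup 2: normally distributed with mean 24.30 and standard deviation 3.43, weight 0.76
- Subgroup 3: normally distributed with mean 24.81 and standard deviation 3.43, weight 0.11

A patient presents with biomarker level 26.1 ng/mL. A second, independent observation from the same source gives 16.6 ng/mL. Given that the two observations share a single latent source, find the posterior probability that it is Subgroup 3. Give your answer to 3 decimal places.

Apply Bayes' rule: the posterior for each component is proportional to its prior times its likelihood at x.
Since both observations come from the same component, the likelihood for component k is f_k(x₁)·f_k(x₂).
  p_1 = [(1/(3.43·√(2π)))·exp(−(26.1−15.52)²/(2·3.43²)) = 0.116310·exp(-4.75722) = 0.000999038] × [0.110685] = 0.000110578
  p_2 = [(1/(3.43·√(2π)))·exp(−(26.1−24.30)²/(2·3.43²)) = 0.116310·exp(-0.13770) = 0.101348] × [0.00936026] = 0.000948642
  p_3 = [(1/(3.43·√(2π)))·exp(−(26.1−24.81)²/(2·3.43²)) = 0.116310·exp(-0.07072) = 0.108368] × [0.00663016] = 0.000718498
Multiply by the mixture weights:
  P(Z=1)·p_1 = 0.13 × 0.000110578 = 1.43752e-05
  P(Z=2)·p_2 = 0.76 × 0.000948642 = 0.000720968
  P(Z=3)·p_3 = 0.11 × 0.000718498 = 7.90348e-05
Normaliser: 1.43752e-05 + 0.000720968 + 7.90348e-05 = 0.000814378
Responsibility of Subgroup 3: 7.90348e-05 / 0.000814378 ≈ 0.097

0.097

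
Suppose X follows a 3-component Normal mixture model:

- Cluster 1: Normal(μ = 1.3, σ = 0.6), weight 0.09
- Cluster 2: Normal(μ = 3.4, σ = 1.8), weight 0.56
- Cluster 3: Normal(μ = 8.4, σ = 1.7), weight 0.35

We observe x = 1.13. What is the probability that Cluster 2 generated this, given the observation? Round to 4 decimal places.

Apply Bayes' rule: the posterior for each component is proportional to its prior times its likelihood at x.
Normal densities:
  p_1 = 0.638744
  p_2 = 0.100066
  p_3 = 2.50743e-05
Unnormalised posteriors:
  π_1·p_1 = 0.09 × 0.638744 = 0.0574869
  π_2·p_2 = 0.56 × 0.100066 = 0.0560369
  π_3·p_3 = 0.35 × 2.50743e-05 = 8.77601e-06
Marginal: 0.0574869 + 0.0560369 + 8.77601e-06 = 0.113533
Responsibility of Cluster 2: 0.0560369 / 0.113533 ≈ 0.4936

0.4936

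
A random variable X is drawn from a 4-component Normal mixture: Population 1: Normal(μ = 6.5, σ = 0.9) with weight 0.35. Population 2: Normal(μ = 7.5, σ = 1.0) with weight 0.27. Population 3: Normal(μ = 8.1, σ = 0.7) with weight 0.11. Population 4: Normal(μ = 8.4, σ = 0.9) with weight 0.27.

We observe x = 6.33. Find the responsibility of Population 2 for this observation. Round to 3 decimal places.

Posterior ∝ prior × likelihood, so P(k | x) ∝ π_k f_k(x); normalise over all components.
Component likelihoods at x = 6.33:
  L_1 = (1/(0.9·√(2π)))·exp(−(6.33−6.5)²/(2·0.9²)) = 0.443269·exp(-0.01784) = 0.435432
  L_2 = (1/(1.0·√(2π)))·exp(−(6.33−7.5)²/(2·1.0²)) = 0.398942·exp(-0.68445) = 0.201214
  L_3 = (1/(0.7·√(2π)))·exp(−(6.33−8.1)²/(2·0.7²)) = 0.569918·exp(-3.19684) = 0.0233047
  L_4 = (1/(0.9·√(2π)))·exp(−(6.33−8.4)²/(2·0.9²)) = 0.443269·exp(-2.64500) = 0.0314745
Weight by the priors:
  π_1·L_1 = 0.35 × 0.435432 = 0.152401
  π_2·L_2 = 0.27 × 0.201214 = 0.0543277
  π_3·L_3 = 0.11 × 0.0233047 = 0.00256352
  π_4·L_4 = 0.27 × 0.0314745 = 0.00849811
Evidence: 0.152401 + 0.0543277 + 0.00256352 + 0.00849811 = 0.21779
Responsibility of Population 2: 0.0543277 / 0.21779 ≈ 0.249

0.249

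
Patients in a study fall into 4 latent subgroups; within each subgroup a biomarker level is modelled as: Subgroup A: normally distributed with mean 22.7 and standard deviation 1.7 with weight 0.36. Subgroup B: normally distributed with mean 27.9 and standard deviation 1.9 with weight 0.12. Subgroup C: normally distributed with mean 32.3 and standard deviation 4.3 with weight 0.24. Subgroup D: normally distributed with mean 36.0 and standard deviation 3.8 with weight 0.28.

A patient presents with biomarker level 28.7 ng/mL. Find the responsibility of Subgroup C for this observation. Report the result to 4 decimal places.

Posterior ∝ prior × likelihood, so P(k | x) ∝ w_k f_k(x); normalise over all components.
Normal densities:
  p_A = (1/(1.7·√(2π)))·exp(−(28.7−22.7)²/(2·1.7²)) = 0.234672·exp(-6.22837) = 0.000462927
  p_B = (1/(1.9·√(2π)))·exp(−(28.7−27.9)²/(2·1.9²)) = 0.209970·exp(-0.08864) = 0.192158
  p_C = (1/(4.3·√(2π)))·exp(−(28.7−32.3)²/(2·4.3²)) = 0.092777·exp(-0.35046) = 0.065349
  p_D = (1/(3.8·√(2π)))·exp(−(28.7−36.0)²/(2·3.8²)) = 0.104985·exp(-1.84522) = 0.0165866
Prior × likelihood for each component:
  w_A·p_A = 0.36 × 0.000462927 = 0.000166654
  w_B·p_B = 0.12 × 0.192158 = 0.023059
  w_C·p_C = 0.24 × 0.065349 = 0.0156838
  w_D·p_D = 0.28 × 0.0165866 = 0.00464424
Denominator: 0.000166654 + 0.023059 + 0.0156838 + 0.00464424 = 0.0435537
P(Subgroup C | the observation) = 0.0156838 / 0.0435537 ≈ 0.3601

0.3601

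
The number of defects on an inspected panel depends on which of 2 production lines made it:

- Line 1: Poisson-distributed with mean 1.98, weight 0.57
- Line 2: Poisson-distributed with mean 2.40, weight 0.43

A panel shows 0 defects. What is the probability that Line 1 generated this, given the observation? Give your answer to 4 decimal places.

0.6686

By Bayes' theorem, P(k | x) = π_k f_k(x) / Σ_j π_j f_j(x).
Poisson probabilities:
  p_1 = e^(−1.98)·1.98^0/0! = 0.138069
  p_2 = e^(−2.40)·2.40^0/0! = 0.090718
Unnormalised posteriors:
  π_1·p_1 = 0.57 × 0.138069 = 0.0786995
  π_2·p_2 = 0.43 × 0.090718 = 0.0390087
Marginal: 0.0786995 + 0.0390087 = 0.117708
P(Line 1 | 0 defects) ≈ 0.6686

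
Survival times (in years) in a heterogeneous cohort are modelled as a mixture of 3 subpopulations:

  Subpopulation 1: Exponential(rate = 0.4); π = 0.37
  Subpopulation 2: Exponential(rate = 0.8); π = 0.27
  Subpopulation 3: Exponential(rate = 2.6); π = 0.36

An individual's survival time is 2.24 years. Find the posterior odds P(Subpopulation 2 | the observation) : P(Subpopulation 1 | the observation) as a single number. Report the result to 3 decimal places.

The posterior odds equal the prior odds times the likelihood ratio: (π_i/π_j)·(f_i(x)/f_j(x)).
Evaluate each component's likelihood at the observed value:
  f_1 = 0.4·e^(−0.4·2.24) = 0.4·e^(−0.8960) = 0.16328
  f_2 = 0.8·e^(−0.8·2.24) = 0.8·e^(−1.7920) = 0.133301
  f_3 = 2.6·e^(−2.6·2.24) = 2.6·e^(−5.8240) = 0.00768497
Posterior odds = (π_2·f_2) / (π_1·f_1) = (0.27·0.133301) / (0.37·0.16328) = 0.0359913 / 0.0604135 ≈ 0.596

0.596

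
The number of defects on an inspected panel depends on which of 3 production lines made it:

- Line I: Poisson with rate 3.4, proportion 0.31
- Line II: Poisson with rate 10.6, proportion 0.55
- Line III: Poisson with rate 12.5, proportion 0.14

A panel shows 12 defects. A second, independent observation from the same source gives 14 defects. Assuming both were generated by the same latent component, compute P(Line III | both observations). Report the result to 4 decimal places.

0.2929

P(component k | x) = π_k·f_k(x) / marginal(x), where marginal(x) = Σ_j π_j·f_j(x).
Since both observations come from the same component, the likelihood for component k is f_k(x₁)·f_k(x₂).
  f_I = [e^(−3.4)·3.4^12/12! = 0.000166268] × [1.05608e-05] = 1.75592e-09
  f_II = [e^(−10.6)·10.6^12/12! = 0.104668] × [0.0646178] = 0.00676339
  f_III = [e^(−12.5)·12.5^12/12! = 0.113215] × [0.0971965] = 0.0110041
Multiply by the mixture weights:
  π_I·f_I = 0.31 × 1.75592e-09 = 5.44334e-10
  π_II·f_II = 0.55 × 0.00676339 = 0.00371986
  π_III·f_III = 0.14 × 0.0110041 = 0.00154057
Normaliser: 5.44334e-10 + 0.00371986 + 0.00154057 = 0.00526043
Responsibility of Line III: 0.00154057 / 0.00526043 ≈ 0.2929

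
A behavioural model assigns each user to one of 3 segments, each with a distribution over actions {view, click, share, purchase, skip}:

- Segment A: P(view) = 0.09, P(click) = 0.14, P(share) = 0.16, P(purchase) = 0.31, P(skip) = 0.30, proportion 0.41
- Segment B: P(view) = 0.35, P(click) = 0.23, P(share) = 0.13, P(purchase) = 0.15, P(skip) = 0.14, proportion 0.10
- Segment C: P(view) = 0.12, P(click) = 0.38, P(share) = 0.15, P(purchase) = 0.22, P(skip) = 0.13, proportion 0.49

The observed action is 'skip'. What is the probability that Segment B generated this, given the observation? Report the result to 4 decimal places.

By Bayes' theorem, P(k | x) = π_k f_k(x) / Σ_j π_j f_j(x).
Component likelihoods at x = 'skip':
  L_A = P(skip | comp) = 0.30
  L_B = P(skip | comp) = 0.14
  L_C = P(skip | comp) = 0.13
Weight by the priors:
  π_A·L_A = 0.41 × 0.3 = 0.123
  π_B·L_B = 0.10 × 0.14 = 0.014
  π_C·L_C = 0.49 × 0.13 = 0.0637
Denominator: 0.123 + 0.014 + 0.0637 = 0.2007
P(Segment B | data) = 0.014 / 0.2007 ≈ 0.0698

0.0698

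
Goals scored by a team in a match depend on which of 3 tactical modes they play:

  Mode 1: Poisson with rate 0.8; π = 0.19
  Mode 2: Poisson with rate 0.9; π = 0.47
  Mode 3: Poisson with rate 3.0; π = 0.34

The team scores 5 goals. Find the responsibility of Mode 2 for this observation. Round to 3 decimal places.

Posterior ∝ prior × likelihood, so P(k | x) ∝ π_k f_k(x); normalise over all components.
Evaluate each component's likelihood at the observed value:
  p_1 = e^(−0.8)·0.8^5/5! = 0.00122697
  p_2 = e^(−0.9)·0.9^5/5! = 0.00200063
  p_3 = e^(−3.0)·3.0^5/5! = 0.100819
Multiply by the mixture weights:
  π_1·p_1 = 0.19 × 0.00122697 = 0.000233124
  π_2·p_2 = 0.47 × 0.00200063 = 0.000940295
  π_3·p_3 = 0.34 × 0.100819 = 0.0342784
Normaliser: 0.000233124 + 0.000940295 + 0.0342784 = 0.0354518
P(Mode 2 | data) ≈ 0.027

0.027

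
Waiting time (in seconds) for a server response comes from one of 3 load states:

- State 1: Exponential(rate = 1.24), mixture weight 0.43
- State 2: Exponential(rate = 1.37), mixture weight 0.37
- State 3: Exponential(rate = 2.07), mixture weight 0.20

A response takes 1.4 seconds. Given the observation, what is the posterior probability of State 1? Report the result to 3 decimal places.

0.491

The responsibility of component k is w_k f_k(x) divided by Σ_j w_j f_j(x).
Evaluate each component's likelihood at the observed value:
  f_1 = 1.24·e^(−1.24·1.4) = 1.24·e^(−1.7360) = 0.218518
  f_2 = 1.37·e^(−1.37·1.4) = 1.37·e^(−1.9180) = 0.201254
  f_3 = 2.07·e^(−2.07·1.4) = 2.07·e^(−2.8980) = 0.114126
Multiply by the mixture weights:
  w_1·f_1 = 0.43 × 0.218518 = 0.0939626
  w_2·f_2 = 0.37 × 0.201254 = 0.0744638
  w_3·f_3 = 0.20 × 0.114126 = 0.0228252
Denominator: 0.0939626 + 0.0744638 + 0.0228252 = 0.191252
So the posterior for State 1 is 0.0939626 / 0.191252 ≈ 0.491.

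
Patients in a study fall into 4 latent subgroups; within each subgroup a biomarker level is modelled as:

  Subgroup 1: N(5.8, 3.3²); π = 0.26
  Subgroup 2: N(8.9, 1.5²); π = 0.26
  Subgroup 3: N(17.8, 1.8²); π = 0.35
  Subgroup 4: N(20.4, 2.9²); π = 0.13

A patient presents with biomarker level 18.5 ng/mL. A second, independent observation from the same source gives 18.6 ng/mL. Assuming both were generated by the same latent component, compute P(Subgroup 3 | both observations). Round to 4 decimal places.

0.8982

By Bayes' theorem, P(k | x) = w_k f_k(x) / Σ_j w_j f_j(x).
Since both observations come from the same component, the likelihood for component k is f_k(x₁)·f_k(x₂).
  f_1 = [(1/(3.3·√(2π)))·exp(−(18.5−5.8)²/(2·3.3²)) = 0.120892·exp(-7.40542) = 7.34961e-05] × [6.53758e-05] = 4.80486e-09
  f_2 = [(1/(1.5·√(2π)))·exp(−(18.5−8.9)²/(2·1.5²)) = 0.265962·exp(-20.48000) = 3.39209e-10] × [2.20904e-10] = 7.49327e-20
  f_3 = [(1/(1.8·√(2π)))·exp(−(18.5−17.8)²/(2·1.8²)) = 0.221635·exp(-0.07562) = 0.205493] × [0.200791] = 0.0412612
  f_4 = [(1/(2.9·√(2π)))·exp(−(18.5−20.4)²/(2·2.9²)) = 0.137566·exp(-0.21463) = 0.110994] × [0.113463] = 0.0125938
Multiply by the mixture weights:
  w_1·f_1 = 0.26 × 4.80486e-09 = 1.24926e-09
  w_2·f_2 = 0.26 × 7.49327e-20 = 1.94825e-20
  w_3·f_3 = 0.35 × 0.0412612 = 0.0144414
  w_4·f_4 = 0.13 × 0.0125938 = 0.00163719
Normaliser: 1.24926e-09 + 1.94825e-20 + 0.0144414 + 0.00163719 = 0.0160786
P(Subgroup 3 | data) ≈ 0.8982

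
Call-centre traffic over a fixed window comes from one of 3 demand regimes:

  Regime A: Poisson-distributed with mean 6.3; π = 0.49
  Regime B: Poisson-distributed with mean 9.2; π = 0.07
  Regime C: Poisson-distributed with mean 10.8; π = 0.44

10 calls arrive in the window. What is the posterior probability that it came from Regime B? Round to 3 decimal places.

The responsibility of component k is P(Z=k) f_k(x) divided by Σ_j P(Z=j) f_j(x).
Evaluate each component's likelihood at the observed value:
  p_A = e^(−6.3)·6.3^10/10! = 0.0498411
  p_B = e^(−9.2)·9.2^10/10! = 0.12095
  p_C = e^(−10.8)·10.8^10/10! = 0.121365
Prior × likelihood for each component:
  P(Z=A)·p_A = 0.49 × 0.0498411 = 0.0244221
  P(Z=B)·p_B = 0.07 × 0.12095 = 0.0084665
  P(Z=C)·p_C = 0.44 × 0.121365 = 0.0534007
Marginal: 0.0244221 + 0.0084665 + 0.0534007 = 0.0862893
So the posterior for Regime B is 0.0084665 / 0.0862893 ≈ 0.098.

0.098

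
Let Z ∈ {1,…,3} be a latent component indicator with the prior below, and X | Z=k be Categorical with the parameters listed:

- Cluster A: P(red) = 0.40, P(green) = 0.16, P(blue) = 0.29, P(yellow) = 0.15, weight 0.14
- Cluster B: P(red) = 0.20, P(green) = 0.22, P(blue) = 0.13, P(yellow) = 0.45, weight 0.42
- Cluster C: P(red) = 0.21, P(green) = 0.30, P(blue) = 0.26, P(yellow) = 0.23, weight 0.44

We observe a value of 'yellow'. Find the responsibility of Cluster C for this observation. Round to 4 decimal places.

P(component k | x) = π_k·f_k(x) / marginal(x), where marginal(x) = Σ_j π_j·f_j(x).
Evaluate each component's likelihood at the observed value:
  p_A = 0.15
  p_B = 0.45
  p_C = 0.23
Unnormalised posteriors:
  π_A·p_A = 0.14 × 0.15 = 0.021
  π_B·p_B = 0.42 × 0.45 = 0.189
  π_C·p_C = 0.44 × 0.23 = 0.1012
Sum: 0.021 + 0.189 + 0.1012 = 0.3112
P(Cluster C | the observation) = 0.1012 / 0.3112 ≈ 0.3252

0.3252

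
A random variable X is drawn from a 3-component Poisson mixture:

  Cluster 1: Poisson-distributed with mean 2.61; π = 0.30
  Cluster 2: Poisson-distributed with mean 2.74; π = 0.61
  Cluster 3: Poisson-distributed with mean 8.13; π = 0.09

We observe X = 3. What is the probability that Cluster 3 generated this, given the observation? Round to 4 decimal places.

Posterior ∝ prior × likelihood, so P(k | x) ∝ π_k f_k(x); normalise over all components.
Poisson probabilities:
  f_1 = e^(−2.61)·2.61^3/3! = 0.217902
  f_2 = e^(−2.74)·2.74^3/3! = 0.221378
  f_3 = e^(−8.13)·8.13^3/3! = 0.0263819
Unnormalised posteriors:
  π_1·f_1 = 0.30 × 0.217902 = 0.0653707
  π_2·f_2 = 0.61 × 0.221378 = 0.13504
  π_3·f_3 = 0.09 × 0.0263819 = 0.00237437
Normaliser: 0.0653707 + 0.13504 + 0.00237437 = 0.202785
P(Cluster 3 | data) = 0.00237437 / 0.202785 ≈ 0.0117

0.0117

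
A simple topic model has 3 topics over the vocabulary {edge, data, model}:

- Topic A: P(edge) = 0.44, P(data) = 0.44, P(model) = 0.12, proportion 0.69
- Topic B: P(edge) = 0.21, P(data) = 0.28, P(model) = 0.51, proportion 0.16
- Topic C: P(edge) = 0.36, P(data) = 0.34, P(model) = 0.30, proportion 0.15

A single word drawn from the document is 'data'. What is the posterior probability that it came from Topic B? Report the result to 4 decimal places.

0.1122

P(component k | x) = π_k·f_k(x) / marginal(x), where marginal(x) = Σ_j π_j·f_j(x).
Evaluate each component's likelihood at the observed value:
  L_A = 0.44
  L_B = 0.28
  L_C = 0.34
Unnormalised posteriors:
  π_A·L_A = 0.69 × 0.44 = 0.3036
  π_B·L_B = 0.16 × 0.28 = 0.0448
  π_C·L_C = 0.15 × 0.34 = 0.051
Marginal: 0.3036 + 0.0448 + 0.051 = 0.3994
So the posterior for Topic B is 0.0448 / 0.3994 ≈ 0.1122.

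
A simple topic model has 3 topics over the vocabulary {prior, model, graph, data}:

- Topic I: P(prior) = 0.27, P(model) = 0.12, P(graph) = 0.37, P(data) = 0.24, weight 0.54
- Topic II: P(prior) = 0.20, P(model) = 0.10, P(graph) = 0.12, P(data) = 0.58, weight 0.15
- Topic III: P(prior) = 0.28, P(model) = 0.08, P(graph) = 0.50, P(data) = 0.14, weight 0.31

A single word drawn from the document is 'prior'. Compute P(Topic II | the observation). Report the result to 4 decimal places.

Apply Bayes' rule: the posterior for each component is proportional to its prior times its likelihood at x.
Evaluate each component's likelihood at the observed value:
  f_I = P(prior | comp) = 0.27
  f_II = P(prior | comp) = 0.20
  f_III = P(prior | comp) = 0.28
Weight by the priors:
  P(Z=I)·f_I = 0.54 × 0.27 = 0.1458
  P(Z=II)·f_II = 0.15 × 0.2 = 0.03
  P(Z=III)·f_III = 0.31 × 0.28 = 0.0868
Sum: 0.1458 + 0.03 + 0.0868 = 0.2626
Responsibility of Topic II: 0.03 / 0.2626 ≈ 0.1142

0.1142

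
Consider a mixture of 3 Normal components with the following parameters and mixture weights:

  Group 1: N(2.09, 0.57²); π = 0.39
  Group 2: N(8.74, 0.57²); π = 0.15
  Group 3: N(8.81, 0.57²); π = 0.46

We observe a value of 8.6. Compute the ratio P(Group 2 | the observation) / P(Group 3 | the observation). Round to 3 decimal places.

0.339

Only the two components matter; the odds are (π_i f_i(x)) / (π_j f_j(x)).
Normal densities:
  f_1 = (1/(0.57·√(2π)))·exp(−(8.6−2.09)²/(2·0.57²)) = 0.699899·exp(-65.22022) = 3.31324e-29
  f_2 = (1/(0.57·√(2π)))·exp(−(8.6−8.74)²/(2·0.57²)) = 0.699899·exp(-0.03016) = 0.679103
  f_3 = (1/(0.57·√(2π)))·exp(−(8.6−8.81)²/(2·0.57²)) = 0.699899·exp(-0.06787) = 0.653975
0.101865 / 0.300828 ≈ 0.339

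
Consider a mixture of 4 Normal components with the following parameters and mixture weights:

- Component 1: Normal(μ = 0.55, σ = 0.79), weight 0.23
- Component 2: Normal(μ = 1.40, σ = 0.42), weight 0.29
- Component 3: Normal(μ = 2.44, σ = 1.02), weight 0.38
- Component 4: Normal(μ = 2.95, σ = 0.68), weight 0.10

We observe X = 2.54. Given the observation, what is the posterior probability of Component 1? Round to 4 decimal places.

0.0233

Apply Bayes' rule: the posterior for each component is proportional to its prior times its likelihood at x.
Component likelihoods at x = 2.54:
  L_1 = (1/(0.79·√(2π)))·exp(−(2.54−0.55)²/(2·0.79²)) = 0.504990·exp(-3.17265) = 0.0211553
  L_2 = (1/(0.42·√(2π)))·exp(−(2.54−1.40)²/(2·0.42²)) = 0.949863·exp(-3.68367) = 0.0238705
  L_3 = (1/(1.02·√(2π)))·exp(−(2.54−2.44)²/(2·1.02²)) = 0.391120·exp(-0.00481) = 0.389245
  L_4 = (1/(0.68·√(2π)))·exp(−(2.54−2.95)²/(2·0.68²)) = 0.586680·exp(-0.18177) = 0.48917
Prior × likelihood for each component:
  w_1·L_1 = 0.23 × 0.0211553 = 0.00486572
  w_2·L_2 = 0.29 × 0.0238705 = 0.00692245
  w_3·L_3 = 0.38 × 0.389245 = 0.147913
  w_4·L_4 = 0.10 × 0.48917 = 0.048917
Marginal: 0.00486572 + 0.00692245 + 0.147913 + 0.048917 = 0.208618
Responsibility of Component 1: 0.00486572 / 0.208618 ≈ 0.0233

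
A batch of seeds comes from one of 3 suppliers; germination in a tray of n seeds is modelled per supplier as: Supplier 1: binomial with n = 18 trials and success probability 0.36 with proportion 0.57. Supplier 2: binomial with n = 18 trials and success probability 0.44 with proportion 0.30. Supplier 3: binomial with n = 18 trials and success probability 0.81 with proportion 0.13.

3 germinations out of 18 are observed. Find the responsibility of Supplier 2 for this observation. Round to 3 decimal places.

Posterior ∝ prior × likelihood, so P(k | x) ∝ π_k f_k(x); normalise over all components.
Evaluate each component's likelihood at the observed value:
  f_1 = C(18,3)·0.36^3·0.64^15 = 816·0.046656·0.00123794 = 0.04713
  f_2 = C(18,3)·0.44^3·0.56^15 = 816·0.085184·0.00016704 = 0.011611
  f_3 = C(18,3)·0.81^3·0.19^15 = 816·0.531441·1.51811e-11 = 6.58338e-09
Weight by the priors:
  π_1·f_1 = 0.57 × 0.04713 = 0.0268641
  π_2·f_2 = 0.30 × 0.011611 = 0.00348329
  π_3·f_3 = 0.13 × 6.58338e-09 = 8.5584e-10
Evidence: 0.0268641 + 0.00348329 + 8.5584e-10 = 0.0303474
Responsibility of Supplier 2: 0.00348329 / 0.0303474 ≈ 0.115

0.115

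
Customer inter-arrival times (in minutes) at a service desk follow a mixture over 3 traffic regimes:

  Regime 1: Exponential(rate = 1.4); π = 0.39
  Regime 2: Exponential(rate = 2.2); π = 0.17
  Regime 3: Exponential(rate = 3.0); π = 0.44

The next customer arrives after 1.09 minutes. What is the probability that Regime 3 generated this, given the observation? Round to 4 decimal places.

P(component k | x) = P(Z=k)·f_k(x) / marginal(x), where marginal(x) = Σ_j P(Z=j)·f_j(x).
Exponential densities:
  p_1 = 1.4·e^(−1.4·1.09) = 1.4·e^(−1.5260) = 0.304365
  p_2 = 2.2·e^(−2.2·1.09) = 2.2·e^(−2.3980) = 0.199979
  p_3 = 3.0·e^(−3.0·1.09) = 3.0·e^(−3.2700) = 0.114019
Prior × likelihood for each component:
  P(Z=1)·p_1 = 0.39 × 0.304365 = 0.118702
  P(Z=2)·p_2 = 0.17 × 0.199979 = 0.0339964
  P(Z=3)·p_3 = 0.44 × 0.114019 = 0.0501685
Sum: 0.118702 + 0.0339964 + 0.0501685 = 0.202867
P(Regime 3 | the observation) = 0.0501685 / 0.202867 ≈ 0.2473

0.2473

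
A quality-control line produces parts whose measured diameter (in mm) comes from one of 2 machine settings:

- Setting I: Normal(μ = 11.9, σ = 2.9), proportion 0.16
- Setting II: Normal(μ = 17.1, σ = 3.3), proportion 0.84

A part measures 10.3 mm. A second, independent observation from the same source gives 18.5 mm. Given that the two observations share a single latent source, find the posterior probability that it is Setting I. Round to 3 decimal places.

0.127

P(component k | x) = P(Z=k)·f_k(x) / marginal(x), where marginal(x) = Σ_j P(Z=j)·f_j(x).
Since both observations come from the same component, the likelihood for component k is f_k(x₁)·f_k(x₂).
  L_I = [(1/(2.9·√(2π)))·exp(−(10.3−11.9)²/(2·2.9²)) = 0.137566·exp(-0.15220) = 0.118144] × [0.0103226] = 0.00121955
  L_II = [(1/(3.3·√(2π)))·exp(−(10.3−17.1)²/(2·3.3²)) = 0.120892·exp(-2.12305) = 0.0144666] × [0.110488] = 0.00159839
Prior × likelihood for each component:
  P(Z=I)·L_I = 0.16 × 0.00121955 = 0.000195128
  P(Z=II)·L_II = 0.84 × 0.00159839 = 0.00134264
Denominator: 0.000195128 + 0.00134264 = 0.00153777
So the posterior for Setting I is 0.000195128 / 0.00153777 ≈ 0.127.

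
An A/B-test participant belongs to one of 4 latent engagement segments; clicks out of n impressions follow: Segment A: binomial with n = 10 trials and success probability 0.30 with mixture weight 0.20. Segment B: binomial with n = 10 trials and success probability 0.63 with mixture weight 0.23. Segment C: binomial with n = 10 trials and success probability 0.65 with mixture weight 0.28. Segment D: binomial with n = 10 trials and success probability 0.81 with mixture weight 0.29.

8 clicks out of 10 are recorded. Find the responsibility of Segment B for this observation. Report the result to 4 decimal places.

By Bayes' theorem, P(k | x) = π_k f_k(x) / Σ_j π_j f_j(x).
Binomial probabilities:
  L_A = C(10,8)·0.30^8·0.70^2 = 45·6.561e-05·0.49 = 0.0014467
  L_B = C(10,8)·0.63^8·0.37^2 = 45·0.0248156·0.1369 = 0.152876
  L_C = C(10,8)·0.65^8·0.35^2 = 45·0.0318645·0.1225 = 0.175653
  L_D = C(10,8)·0.81^8·0.19^2 = 45·0.185302·0.0361 = 0.301023
Prior × likelihood for each component:
  π_A·L_A = 0.20 × 0.0014467 = 0.00028934
  π_B·L_B = 0.23 × 0.152876 = 0.0351616
  π_C·L_C = 0.28 × 0.175653 = 0.0491828
  π_D·L_D = 0.29 × 0.301023 = 0.0872967
Denominator: 0.00028934 + 0.0351616 + 0.0491828 + 0.0872967 = 0.17193
So the posterior for Segment B is 0.0351616 / 0.17193 ≈ 0.2045.

0.2045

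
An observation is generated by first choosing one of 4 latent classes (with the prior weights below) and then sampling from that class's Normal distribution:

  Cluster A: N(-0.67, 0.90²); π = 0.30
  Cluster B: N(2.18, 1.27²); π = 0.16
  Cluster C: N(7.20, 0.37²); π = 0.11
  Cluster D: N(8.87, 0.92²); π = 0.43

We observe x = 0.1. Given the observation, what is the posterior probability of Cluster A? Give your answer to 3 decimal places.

By Bayes' theorem, P(k | x) = π_k f_k(x) / Σ_j π_j f_j(x).
Normal densities:
  p_A = 0.307412
  p_B = 0.0821554
  p_C = 1.18487e-80
  p_D = 8.03186e-21
Unnormalised posteriors:
  π_A·p_A = 0.30 × 0.307412 = 0.0922237
  π_B·p_B = 0.16 × 0.0821554 = 0.0131449
  π_C·p_C = 0.11 × 1.18487e-80 = 1.30335e-81
  π_D·p_D = 0.43 × 8.03186e-21 = 3.4537e-21
Denominator: 0.0922237 + 0.0131449 + 1.30335e-81 + 3.4537e-21 = 0.105369
So the posterior for Cluster A is 0.0922237 / 0.105369 ≈ 0.875.

0.875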